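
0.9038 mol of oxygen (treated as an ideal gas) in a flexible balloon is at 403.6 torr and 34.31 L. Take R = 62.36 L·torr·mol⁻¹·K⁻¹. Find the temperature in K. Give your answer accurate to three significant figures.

PV = nRT ⇒ T = PV/(nR) = (403.6 × 34.31) / (0.9038 × 62.36)

T ≈ 246 K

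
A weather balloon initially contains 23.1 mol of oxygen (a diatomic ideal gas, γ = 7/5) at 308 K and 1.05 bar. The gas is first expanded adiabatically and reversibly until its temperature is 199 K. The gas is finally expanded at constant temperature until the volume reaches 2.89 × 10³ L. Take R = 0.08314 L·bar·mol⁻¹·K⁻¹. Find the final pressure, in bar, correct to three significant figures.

P₃ ≈ 0.132 bar

From PV = nRT: V₁ = nRT₁/P₁ = 563.4 L.
Adiabatic (γ = 7/5), T V^(γ−1) and P V^γ constant: P₂ = P₁·(T₂/T₁)^(γ/(γ−1)) = 0.2276 bar; V₂ = V₁·(T₁/T₂)^(1/(γ−1)) = 1679 L.
Isothermal, so P V is constant: T₃ = T₂; P₃ = P₂·(V₂/V₃) = 0.1322 bar.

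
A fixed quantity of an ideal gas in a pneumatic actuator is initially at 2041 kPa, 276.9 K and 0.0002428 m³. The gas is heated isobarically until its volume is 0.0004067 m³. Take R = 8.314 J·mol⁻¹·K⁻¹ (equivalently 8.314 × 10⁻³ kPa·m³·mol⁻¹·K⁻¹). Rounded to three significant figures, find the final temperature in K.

T₂ ≈ 464 K

P constant ⇒ V ∝ T: P₂ = P₁; T₂ = T₁·(V₂/V₁) = 463.8 K.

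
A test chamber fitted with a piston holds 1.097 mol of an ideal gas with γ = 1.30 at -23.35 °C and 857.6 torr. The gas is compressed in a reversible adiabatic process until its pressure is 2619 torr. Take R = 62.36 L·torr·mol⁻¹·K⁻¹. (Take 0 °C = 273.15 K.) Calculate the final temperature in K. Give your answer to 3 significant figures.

Convert: T₁ = 249.8 K.
From PV = nRT: V₁ = nRT₁/P₁ = 19.93 L.
Reversible adiabatic, γ = 1.30: T₂ = T₁·(P₂/P₁)^((γ−1)/γ) = 323.2 K; V₂ = V₁·(P₁/P₂)^(1/γ) = 8.442 L.

T₂ ≈ 323 K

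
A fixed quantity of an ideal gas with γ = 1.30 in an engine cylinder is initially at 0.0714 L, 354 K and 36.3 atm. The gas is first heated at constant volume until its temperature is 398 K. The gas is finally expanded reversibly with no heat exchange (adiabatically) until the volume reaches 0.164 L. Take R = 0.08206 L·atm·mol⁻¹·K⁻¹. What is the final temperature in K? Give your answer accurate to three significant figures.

T₃ ≈ 310 K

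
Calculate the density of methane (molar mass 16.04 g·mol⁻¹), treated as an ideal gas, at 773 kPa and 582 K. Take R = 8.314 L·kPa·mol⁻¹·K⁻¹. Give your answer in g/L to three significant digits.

ρ = PM/(RT) = (773 × 16.04) / (8.314 × 582.0)

ρ ≈ 2.56 g/L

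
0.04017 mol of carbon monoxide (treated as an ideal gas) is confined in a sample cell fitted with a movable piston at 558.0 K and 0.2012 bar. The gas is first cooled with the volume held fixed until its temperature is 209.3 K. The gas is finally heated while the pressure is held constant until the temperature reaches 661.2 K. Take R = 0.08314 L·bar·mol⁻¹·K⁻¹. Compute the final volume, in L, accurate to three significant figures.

From PV = nRT: V₁ = nRT₁/P₁ = 9.262 L.
V constant ⇒ P ∝ T: V₂ = V₁; P₂ = P₁·(T₂/T₁) = 0.07547 bar.
Isobaric, so V/T is constant: P₃ = P₂; V₃ = V₂·(T₃/T₂) = 29.26 L.

V₃ ≈ 29.3 L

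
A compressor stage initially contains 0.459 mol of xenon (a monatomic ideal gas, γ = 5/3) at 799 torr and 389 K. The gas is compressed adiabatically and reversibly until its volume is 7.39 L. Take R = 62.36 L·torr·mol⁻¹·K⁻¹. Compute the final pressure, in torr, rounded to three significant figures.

P₂ ≈ 2.30e+03 torr

From PV = nRT: V₁ = nRT₁/P₁ = 13.94 L.
Adiabatic (γ = 5/3), T V^(γ−1) and P V^γ constant: T₂ = T₁·(V₁/V₂)^(γ−1) = 593.7 K; P₂ = P₁·(V₁/V₂)^γ = 2300 torr.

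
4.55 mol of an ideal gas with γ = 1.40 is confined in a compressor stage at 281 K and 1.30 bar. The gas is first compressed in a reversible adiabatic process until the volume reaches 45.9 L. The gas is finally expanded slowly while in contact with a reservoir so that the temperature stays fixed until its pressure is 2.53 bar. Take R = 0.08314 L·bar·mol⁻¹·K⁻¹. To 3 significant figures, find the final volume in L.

From PV = nRT: V₁ = nRT₁/P₁ = 81.77 L.
Reversible adiabatic, γ = 1.40: T₂ = T₁·(V₁/V₂)^(γ−1) = 354.0 K; P₂ = P₁·(V₁/V₂)^γ = 2.918 bar.
T constant ⇒ Boyle's law P V = const: T₃ = T₂; V₃ = V₂·(P₂/P₃) = 52.93 L.

V₃ ≈ 52.9 L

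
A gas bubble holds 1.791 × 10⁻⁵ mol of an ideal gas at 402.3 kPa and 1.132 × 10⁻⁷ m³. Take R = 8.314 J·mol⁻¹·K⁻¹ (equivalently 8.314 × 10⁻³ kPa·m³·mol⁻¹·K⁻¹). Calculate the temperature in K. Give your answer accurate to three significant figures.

T ≈ 306 K

PV = nRT ⇒ T = PV/(nR) = (402.3 × 1.132e-07) / (1.791e-05 × 8.314 × 10⁻³)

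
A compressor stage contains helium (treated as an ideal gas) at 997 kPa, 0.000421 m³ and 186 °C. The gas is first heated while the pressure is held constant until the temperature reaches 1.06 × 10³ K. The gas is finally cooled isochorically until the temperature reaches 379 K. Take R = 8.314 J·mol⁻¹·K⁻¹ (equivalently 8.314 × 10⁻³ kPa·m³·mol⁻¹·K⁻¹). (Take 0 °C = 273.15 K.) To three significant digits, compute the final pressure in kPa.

P₃ ≈ 356 kPa

Convert: T₁ = 459.1 K.
P constant ⇒ V ∝ T: P₂ = P₁; V₂ = V₁·(T₂/T₁) = 0.0009719 m³.
Isochoric, so P/T is constant: V₃ = V₂; P₃ = P₂·(T₃/T₂) = 356.5 kPa.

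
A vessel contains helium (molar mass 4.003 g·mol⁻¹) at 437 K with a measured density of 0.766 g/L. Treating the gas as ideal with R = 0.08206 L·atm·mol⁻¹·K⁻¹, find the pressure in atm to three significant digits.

ρ = PM/(RT) ⇒ P = ρRT/M = (0.766 × 0.08206 × 437.0) / 4.003

P ≈ 6.86 atm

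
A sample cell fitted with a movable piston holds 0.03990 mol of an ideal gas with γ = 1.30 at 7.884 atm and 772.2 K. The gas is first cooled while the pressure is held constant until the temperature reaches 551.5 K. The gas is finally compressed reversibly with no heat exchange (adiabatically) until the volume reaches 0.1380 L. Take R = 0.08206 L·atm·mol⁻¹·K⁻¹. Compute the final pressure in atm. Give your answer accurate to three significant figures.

From PV = nRT: V₁ = nRT₁/P₁ = 0.3207 L.
P constant ⇒ V ∝ T: P₂ = P₁; V₂ = V₁·(T₂/T₁) = 0.2290 L.
Reversible adiabatic, γ = 1.30: T₃ = T₂·(V₂/V₃)^(γ−1) = 642.0 K; P₃ = P₂·(V₂/V₃)^γ = 15.23 atm.

P₃ ≈ 15.2 atm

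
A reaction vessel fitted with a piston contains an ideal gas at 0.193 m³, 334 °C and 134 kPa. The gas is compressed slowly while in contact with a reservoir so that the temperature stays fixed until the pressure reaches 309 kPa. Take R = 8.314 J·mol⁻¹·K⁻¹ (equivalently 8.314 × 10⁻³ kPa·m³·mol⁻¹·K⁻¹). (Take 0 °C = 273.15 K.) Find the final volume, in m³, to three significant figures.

V₂ ≈ 0.0837 m³

Convert: T₁ = 607.1 K.
Isothermal, so P V is constant: T₂ = T₁; V₂ = V₁·(P₁/P₂) = 0.08370 m³.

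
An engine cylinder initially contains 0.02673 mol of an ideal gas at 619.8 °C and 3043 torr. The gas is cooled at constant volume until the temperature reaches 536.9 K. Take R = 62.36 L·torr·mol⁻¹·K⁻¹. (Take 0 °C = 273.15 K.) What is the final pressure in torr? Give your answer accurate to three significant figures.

P₂ ≈ 1.83e+03 torr

Convert: T₁ = 892.9 K.
From PV = nRT: V₁ = nRT₁/P₁ = 0.4891 L.
Isochoric, so P/T is constant: V₂ = V₁; P₂ = P₁·(T₂/T₁) = 1830 torr.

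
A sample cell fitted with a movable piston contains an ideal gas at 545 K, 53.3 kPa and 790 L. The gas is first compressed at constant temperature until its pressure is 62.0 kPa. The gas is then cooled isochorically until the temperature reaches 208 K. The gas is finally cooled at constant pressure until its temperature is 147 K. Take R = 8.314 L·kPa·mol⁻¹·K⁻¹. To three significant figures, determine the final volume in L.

Isothermal, so P V is constant: T₂ = T₁; V₂ = V₁·(P₁/P₂) = 679.1 L.
V constant ⇒ P ∝ T: V₃ = V₂; P₃ = P₂·(T₃/T₂) = 23.66 kPa.
Isobaric, so V/T is constant: P₄ = P₃; V₄ = V₃·(T₄/T₃) = 480.0 L.

V₄ ≈ 480 L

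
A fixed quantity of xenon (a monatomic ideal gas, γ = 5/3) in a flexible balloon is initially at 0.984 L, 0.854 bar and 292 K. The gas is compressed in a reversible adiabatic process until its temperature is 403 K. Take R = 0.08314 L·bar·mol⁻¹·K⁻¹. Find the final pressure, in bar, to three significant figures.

P₂ ≈ 1.91 bar

Adiabatic (γ = 5/3), T V^(γ−1) and P V^γ constant: P₂ = P₁·(T₂/T₁)^(γ/(γ−1)) = 1.911 bar; V₂ = V₁·(T₁/T₂)^(1/(γ−1)) = 0.6069 L.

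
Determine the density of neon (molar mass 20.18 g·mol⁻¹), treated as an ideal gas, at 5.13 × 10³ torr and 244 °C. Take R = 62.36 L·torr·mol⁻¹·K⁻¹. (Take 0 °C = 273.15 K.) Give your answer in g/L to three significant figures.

ρ ≈ 3.21 g/L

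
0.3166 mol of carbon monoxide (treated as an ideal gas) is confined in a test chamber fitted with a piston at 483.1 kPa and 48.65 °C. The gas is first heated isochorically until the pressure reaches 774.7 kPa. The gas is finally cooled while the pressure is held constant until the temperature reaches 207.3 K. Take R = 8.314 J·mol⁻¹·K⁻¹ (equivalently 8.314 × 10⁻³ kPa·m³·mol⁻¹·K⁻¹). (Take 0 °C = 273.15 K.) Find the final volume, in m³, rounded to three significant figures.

Convert: T₁ = 321.8 K.
From PV = nRT: V₁ = nRT₁/P₁ = 0.001753 m³.
V constant ⇒ P ∝ T: V₂ = V₁; T₂ = T₁·(P₂/P₁) = 516.0 K.
Isobaric, so V/T is constant: P₃ = P₂; V₃ = V₂·(T₃/T₂) = 0.0007043 m³.

V₃ ≈ 0.000704 m³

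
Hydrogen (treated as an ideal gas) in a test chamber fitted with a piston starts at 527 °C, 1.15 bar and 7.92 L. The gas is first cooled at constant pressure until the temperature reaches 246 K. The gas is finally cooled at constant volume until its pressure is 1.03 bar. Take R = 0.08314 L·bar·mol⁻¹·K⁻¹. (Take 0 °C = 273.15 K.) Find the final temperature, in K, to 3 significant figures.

Convert: T₁ = 800.1 K.
P constant ⇒ V ∝ T: P₂ = P₁; V₂ = V₁·(T₂/T₁) = 2.435 L.
Isochoric, so P/T is constant: V₃ = V₂; T₃ = T₂·(P₃/P₂) = 220.3 K.

T₃ ≈ 220 K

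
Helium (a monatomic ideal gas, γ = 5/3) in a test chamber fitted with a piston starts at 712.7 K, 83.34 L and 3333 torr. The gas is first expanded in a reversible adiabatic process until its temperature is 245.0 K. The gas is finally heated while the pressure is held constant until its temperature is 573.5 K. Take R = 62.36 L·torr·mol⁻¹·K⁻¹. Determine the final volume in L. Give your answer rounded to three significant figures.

Adiabatic (γ = 5/3), T V^(γ−1) and P V^γ constant: P₂ = P₁·(T₂/T₁)^(γ/(γ−1)) = 230.9 torr; V₂ = V₁·(T₁/T₂)^(1/(γ−1)) = 413.5 L.
P constant ⇒ V ∝ T: P₃ = P₂; V₃ = V₂·(T₃/T₂) = 967.9 L.

V₃ ≈ 968 L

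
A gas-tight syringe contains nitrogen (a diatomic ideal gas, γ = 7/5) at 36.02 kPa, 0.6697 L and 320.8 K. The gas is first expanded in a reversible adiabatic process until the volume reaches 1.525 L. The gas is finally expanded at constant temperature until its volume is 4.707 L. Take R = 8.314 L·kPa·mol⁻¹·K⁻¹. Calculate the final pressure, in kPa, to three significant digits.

Adiabatic (γ = 7/5), T V^(γ−1) and P V^γ constant: T₂ = T₁·(V₁/V₂)^(γ−1) = 230.8 K; P₂ = P₁·(V₁/V₂)^γ = 11.38 kPa.
Isothermal, so P V is constant: T₃ = T₂; P₃ = P₂·(V₂/V₃) = 3.687 kPa.

P₃ ≈ 3.69 kPa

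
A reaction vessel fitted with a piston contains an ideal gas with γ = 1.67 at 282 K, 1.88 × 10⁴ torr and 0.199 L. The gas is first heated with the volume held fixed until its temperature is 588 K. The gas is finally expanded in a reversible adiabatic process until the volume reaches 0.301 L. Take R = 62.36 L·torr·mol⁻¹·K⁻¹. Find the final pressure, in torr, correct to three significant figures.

P₃ ≈ 1.96e+04 torr

Isochoric, so P/T is constant: V₂ = V₁; P₂ = P₁·(T₂/T₁) = 3.920e+04 torr.
Adiabatic (γ = 1.67), T V^(γ−1) and P V^γ constant: T₃ = T₂·(V₂/V₃)^(γ−1) = 445.6 K; P₃ = P₂·(V₂/V₃)^γ = 1.964e+04 torr.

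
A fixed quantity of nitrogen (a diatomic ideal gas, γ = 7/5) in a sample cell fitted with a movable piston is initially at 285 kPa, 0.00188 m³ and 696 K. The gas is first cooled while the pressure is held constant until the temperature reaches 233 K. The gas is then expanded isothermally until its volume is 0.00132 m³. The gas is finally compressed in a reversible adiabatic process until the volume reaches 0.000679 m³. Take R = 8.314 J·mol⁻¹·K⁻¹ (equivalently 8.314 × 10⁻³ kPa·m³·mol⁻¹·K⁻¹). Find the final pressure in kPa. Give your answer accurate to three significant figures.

P₄ ≈ 345 kPa

Isobaric, so V/T is constant: P₂ = P₁; V₂ = V₁·(T₂/T₁) = 0.0006294 m³.
Isothermal, so P V is constant: T₃ = T₂; P₃ = P₂·(V₂/V₃) = 135.9 kPa.
Adiabatic (γ = 7/5), T V^(γ−1) and P V^γ constant: T₄ = T₃·(V₃/V₄)^(γ−1) = 304.0 K; P₄ = P₃·(V₃/V₄)^γ = 344.6 kPa.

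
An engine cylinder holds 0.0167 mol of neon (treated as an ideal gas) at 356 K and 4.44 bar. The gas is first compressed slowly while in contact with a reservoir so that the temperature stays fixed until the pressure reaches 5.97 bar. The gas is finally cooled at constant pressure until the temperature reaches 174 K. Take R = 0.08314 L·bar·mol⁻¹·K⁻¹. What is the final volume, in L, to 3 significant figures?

From PV = nRT: V₁ = nRT₁/P₁ = 0.1113 L.
T constant ⇒ Boyle's law P V = const: T₂ = T₁; V₂ = V₁·(P₁/P₂) = 0.08279 L.
P constant ⇒ V ∝ T: P₃ = P₂; V₃ = V₂·(T₃/T₂) = 0.04047 L.

V₃ ≈ 0.0405 L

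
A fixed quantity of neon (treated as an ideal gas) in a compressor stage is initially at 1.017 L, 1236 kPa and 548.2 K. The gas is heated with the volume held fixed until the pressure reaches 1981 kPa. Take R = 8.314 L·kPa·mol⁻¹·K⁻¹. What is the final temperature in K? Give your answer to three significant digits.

T₂ ≈ 879 K

V constant ⇒ P ∝ T: V₂ = V₁; T₂ = T₁·(P₂/P₁) = 878.6 K.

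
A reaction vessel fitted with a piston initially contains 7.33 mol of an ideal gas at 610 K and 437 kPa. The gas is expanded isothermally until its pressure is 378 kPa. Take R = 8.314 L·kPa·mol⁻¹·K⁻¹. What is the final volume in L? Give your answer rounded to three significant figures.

From PV = nRT: V₁ = nRT₁/P₁ = 85.07 L.
Isothermal, so P V is constant: T₂ = T₁; V₂ = V₁·(P₁/P₂) = 98.34 L.

V₂ ≈ 98.3 L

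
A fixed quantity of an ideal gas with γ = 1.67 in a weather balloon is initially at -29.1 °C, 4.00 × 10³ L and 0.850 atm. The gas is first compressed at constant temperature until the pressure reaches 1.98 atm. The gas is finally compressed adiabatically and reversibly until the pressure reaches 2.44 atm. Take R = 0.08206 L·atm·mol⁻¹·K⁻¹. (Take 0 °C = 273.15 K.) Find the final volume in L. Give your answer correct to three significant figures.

Convert: T₁ = 244.0 K.
T constant ⇒ Boyle's law P V = const: T₂ = T₁; V₂ = V₁·(P₁/P₂) = 1717 L.
Reversible adiabatic, γ = 1.67: T₃ = T₂·(P₃/P₂)^((γ−1)/γ) = 265.4 K; V₃ = V₂·(P₂/P₃)^(1/γ) = 1515 L.

V₃ ≈ 1.52e+03 L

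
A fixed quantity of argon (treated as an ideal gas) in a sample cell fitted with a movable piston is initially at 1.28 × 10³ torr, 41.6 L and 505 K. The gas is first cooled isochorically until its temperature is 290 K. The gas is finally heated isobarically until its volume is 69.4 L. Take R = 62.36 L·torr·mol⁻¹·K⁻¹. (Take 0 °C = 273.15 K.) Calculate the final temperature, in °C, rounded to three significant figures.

Isochoric, so P/T is constant: V₂ = V₁; P₂ = P₁·(T₂/T₁) = 735.0 torr.
Isobaric, so V/T is constant: P₃ = P₂; T₃ = T₂·(V₃/V₂) = 483.8 K.

T₃ ≈ 211 °C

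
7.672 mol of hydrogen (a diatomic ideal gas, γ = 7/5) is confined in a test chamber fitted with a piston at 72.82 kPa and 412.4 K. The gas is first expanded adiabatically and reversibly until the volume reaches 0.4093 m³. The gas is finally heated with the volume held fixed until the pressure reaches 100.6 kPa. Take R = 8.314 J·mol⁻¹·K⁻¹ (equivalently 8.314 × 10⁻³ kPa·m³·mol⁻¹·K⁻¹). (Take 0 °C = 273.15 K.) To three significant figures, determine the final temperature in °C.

From PV = nRT: V₁ = nRT₁/P₁ = 0.3612 m³.
Adiabatic (γ = 7/5), T V^(γ−1) and P V^γ constant: T₂ = T₁·(V₁/V₂)^(γ−1) = 392.3 K; P₂ = P₁·(V₁/V₂)^γ = 61.14 kPa.
Isochoric, so P/T is constant: V₃ = V₂; T₃ = T₂·(P₃/P₂) = 645.5 K.

T₃ ≈ 372 °C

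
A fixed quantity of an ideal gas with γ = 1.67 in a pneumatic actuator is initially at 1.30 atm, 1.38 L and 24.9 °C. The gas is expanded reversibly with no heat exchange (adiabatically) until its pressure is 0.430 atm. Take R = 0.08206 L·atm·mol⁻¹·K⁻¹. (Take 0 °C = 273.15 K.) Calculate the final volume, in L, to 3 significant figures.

Convert: T₁ = 298.0 K.
Reversible adiabatic, γ = 1.67: T₂ = T₁·(P₂/P₁)^((γ−1)/γ) = 191.2 K; V₂ = V₁·(P₁/P₂)^(1/γ) = 2.677 L.

V₂ ≈ 2.68 L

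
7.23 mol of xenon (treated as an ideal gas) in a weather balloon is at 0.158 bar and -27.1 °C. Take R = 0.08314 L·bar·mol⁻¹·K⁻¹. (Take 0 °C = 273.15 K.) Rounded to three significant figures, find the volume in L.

Convert: T = 246.05 K.
PV = nRT ⇒ V = nRT/P = (7.23 × 0.08314 × 246.05) / 0.158

V ≈ 936 L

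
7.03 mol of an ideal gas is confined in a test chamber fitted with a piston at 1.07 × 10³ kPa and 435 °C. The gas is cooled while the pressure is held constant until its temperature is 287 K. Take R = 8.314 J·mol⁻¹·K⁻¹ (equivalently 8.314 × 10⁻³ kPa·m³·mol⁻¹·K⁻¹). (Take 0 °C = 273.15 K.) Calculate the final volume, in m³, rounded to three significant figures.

V₂ ≈ 0.0157 m³

Convert: T₁ = 708.1 K.
From PV = nRT: V₁ = nRT₁/P₁ = 0.03868 m³.
P constant ⇒ V ∝ T: P₂ = P₁; V₂ = V₁·(T₂/T₁) = 0.01568 m³.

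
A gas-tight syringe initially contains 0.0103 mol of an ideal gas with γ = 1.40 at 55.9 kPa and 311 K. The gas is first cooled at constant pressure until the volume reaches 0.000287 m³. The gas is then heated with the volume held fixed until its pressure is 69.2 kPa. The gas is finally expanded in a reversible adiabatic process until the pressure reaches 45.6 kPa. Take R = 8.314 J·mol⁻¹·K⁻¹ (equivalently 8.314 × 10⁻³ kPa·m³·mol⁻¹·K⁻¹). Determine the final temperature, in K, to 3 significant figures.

T₄ ≈ 206 K

From PV = nRT: V₁ = nRT₁/P₁ = 0.0004764 m³.
Isobaric, so V/T is constant: P₂ = P₁; T₂ = T₁·(V₂/V₁) = 187.3 K.
Isochoric, so P/T is constant: V₃ = V₂; T₃ = T₂·(P₃/P₂) = 231.9 K.
Reversible adiabatic, γ = 1.40: T₄ = T₃·(P₄/P₃)^((γ−1)/γ) = 205.9 K; V₄ = V₃·(P₃/P₄)^(1/γ) = 0.0003866 m³.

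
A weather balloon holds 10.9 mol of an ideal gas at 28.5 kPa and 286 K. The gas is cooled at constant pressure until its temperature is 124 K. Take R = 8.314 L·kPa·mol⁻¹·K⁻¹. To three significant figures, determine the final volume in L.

From PV = nRT: V₁ = nRT₁/P₁ = 909.4 L.
Isobaric, so V/T is constant: P₂ = P₁; V₂ = V₁·(T₂/T₁) = 394.3 L.

V₂ ≈ 394 L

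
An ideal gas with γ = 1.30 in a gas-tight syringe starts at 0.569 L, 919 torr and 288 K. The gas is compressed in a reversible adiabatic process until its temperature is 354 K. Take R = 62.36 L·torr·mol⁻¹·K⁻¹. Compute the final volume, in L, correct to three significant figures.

Adiabatic (γ = 1.30), T V^(γ−1) and P V^γ constant: P₂ = P₁·(T₂/T₁)^(γ/(γ−1)) = 2247 torr; V₂ = V₁·(T₁/T₂)^(1/(γ−1)) = 0.2860 L.

V₂ ≈ 0.286 L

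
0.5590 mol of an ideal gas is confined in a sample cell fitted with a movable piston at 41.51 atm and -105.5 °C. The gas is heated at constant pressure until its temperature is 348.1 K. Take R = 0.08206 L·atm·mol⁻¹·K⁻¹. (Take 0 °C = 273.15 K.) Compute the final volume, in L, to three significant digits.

V₂ ≈ 0.385 L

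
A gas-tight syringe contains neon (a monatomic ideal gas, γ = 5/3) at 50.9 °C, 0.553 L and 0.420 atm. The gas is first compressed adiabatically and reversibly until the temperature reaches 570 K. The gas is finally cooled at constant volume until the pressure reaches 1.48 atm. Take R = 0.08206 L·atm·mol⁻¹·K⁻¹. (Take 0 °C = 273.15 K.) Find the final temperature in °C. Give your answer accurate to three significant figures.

Convert: T₁ = 324.0 K.
Adiabatic (γ = 5/3), T V^(γ−1) and P V^γ constant: P₂ = P₁·(T₂/T₁)^(γ/(γ−1)) = 1.723 atm; V₂ = V₁·(T₁/T₂)^(1/(γ−1)) = 0.2370 L.
V constant ⇒ P ∝ T: V₃ = V₂; T₃ = T₂·(P₃/P₂) = 489.5 K.

T₃ ≈ 216 °C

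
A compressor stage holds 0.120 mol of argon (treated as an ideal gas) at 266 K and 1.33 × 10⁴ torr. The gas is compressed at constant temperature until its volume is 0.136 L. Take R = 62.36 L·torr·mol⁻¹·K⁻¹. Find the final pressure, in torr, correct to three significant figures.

P₂ ≈ 1.46e+04 torr

From PV = nRT: V₁ = nRT₁/P₁ = 0.1497 L.
T constant ⇒ Boyle's law P V = const: T₂ = T₁; P₂ = P₁·(V₁/V₂) = 1.464e+04 torr.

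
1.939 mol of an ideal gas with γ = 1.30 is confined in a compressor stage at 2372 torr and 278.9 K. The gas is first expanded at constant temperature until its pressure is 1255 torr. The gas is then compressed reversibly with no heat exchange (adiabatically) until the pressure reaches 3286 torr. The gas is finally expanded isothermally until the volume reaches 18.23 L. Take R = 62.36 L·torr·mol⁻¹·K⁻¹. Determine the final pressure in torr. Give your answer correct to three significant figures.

From PV = nRT: V₁ = nRT₁/P₁ = 14.22 L.
T constant ⇒ Boyle's law P V = const: T₂ = T₁; V₂ = V₁·(P₁/P₂) = 26.87 L.
Reversible adiabatic, γ = 1.30: T₃ = T₂·(P₃/P₂)^((γ−1)/γ) = 348.3 K; V₃ = V₂·(P₂/P₃)^(1/γ) = 12.82 L.
Isothermal, so P V is constant: T₄ = T₃; P₄ = P₃·(V₃/V₄) = 2310 torr.

P₄ ≈ 2.31e+03 torr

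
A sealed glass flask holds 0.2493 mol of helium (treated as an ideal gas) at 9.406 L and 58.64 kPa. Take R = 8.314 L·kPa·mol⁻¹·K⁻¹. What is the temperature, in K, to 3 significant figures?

T ≈ 266 K

PV = nRT ⇒ T = PV/(nR) = (58.64 × 9.406) / (0.2493 × 8.314)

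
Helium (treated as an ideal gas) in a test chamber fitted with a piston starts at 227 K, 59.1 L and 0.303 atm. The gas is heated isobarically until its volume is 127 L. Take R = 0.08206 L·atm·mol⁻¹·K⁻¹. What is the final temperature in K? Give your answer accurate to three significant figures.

T₂ ≈ 488 K

Isobaric, so V/T is constant: P₂ = P₁; T₂ = T₁·(V₂/V₁) = 487.8 K.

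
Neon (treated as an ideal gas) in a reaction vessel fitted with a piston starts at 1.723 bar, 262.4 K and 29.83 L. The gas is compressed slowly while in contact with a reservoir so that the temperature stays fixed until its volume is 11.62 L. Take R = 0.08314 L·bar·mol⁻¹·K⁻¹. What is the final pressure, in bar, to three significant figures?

P₂ ≈ 4.42 bar

Isothermal, so P V is constant: T₂ = T₁; P₂ = P₁·(V₁/V₂) = 4.423 bar.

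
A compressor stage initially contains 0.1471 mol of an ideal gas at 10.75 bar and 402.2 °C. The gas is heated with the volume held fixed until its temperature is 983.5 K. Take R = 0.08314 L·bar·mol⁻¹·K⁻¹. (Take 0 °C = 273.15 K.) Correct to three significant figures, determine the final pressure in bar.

Convert: T₁ = 675.3 K.
From PV = nRT: V₁ = nRT₁/P₁ = 0.7683 L.
Isochoric, so P/T is constant: V₂ = V₁; P₂ = P₁·(T₂/T₁) = 15.66 bar.

P₂ ≈ 15.7 bar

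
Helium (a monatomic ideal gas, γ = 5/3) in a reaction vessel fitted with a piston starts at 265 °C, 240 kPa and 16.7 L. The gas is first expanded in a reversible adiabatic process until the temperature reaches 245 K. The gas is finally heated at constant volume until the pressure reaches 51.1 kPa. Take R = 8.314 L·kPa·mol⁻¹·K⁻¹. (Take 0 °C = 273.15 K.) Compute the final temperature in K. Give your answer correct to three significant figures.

Convert: T₁ = 538.1 K.
Reversible adiabatic, γ = 5/3: P₂ = P₁·(T₂/T₁)^(γ/(γ−1)) = 33.56 kPa; V₂ = V₁·(T₁/T₂)^(1/(γ−1)) = 54.37 L.
Isochoric, so P/T is constant: V₃ = V₂; T₃ = T₂·(P₃/P₂) = 373.0 K.

T₃ ≈ 373 K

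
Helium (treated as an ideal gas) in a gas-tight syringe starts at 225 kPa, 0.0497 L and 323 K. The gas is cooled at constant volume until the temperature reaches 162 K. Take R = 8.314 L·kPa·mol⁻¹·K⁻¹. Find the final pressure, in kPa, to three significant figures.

Isochoric, so P/T is constant: V₂ = V₁; P₂ = P₁·(T₂/T₁) = 112.8 kPa.

P₂ ≈ 113 kPa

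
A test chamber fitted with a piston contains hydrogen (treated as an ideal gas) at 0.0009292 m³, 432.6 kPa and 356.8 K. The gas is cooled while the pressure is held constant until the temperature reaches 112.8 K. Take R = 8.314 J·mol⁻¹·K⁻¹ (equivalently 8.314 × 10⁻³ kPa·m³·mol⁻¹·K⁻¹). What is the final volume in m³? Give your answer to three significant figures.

V₂ ≈ 0.000294 m³

Isobaric, so V/T is constant: P₂ = P₁; V₂ = V₁·(T₂/T₁) = 0.0002938 m³.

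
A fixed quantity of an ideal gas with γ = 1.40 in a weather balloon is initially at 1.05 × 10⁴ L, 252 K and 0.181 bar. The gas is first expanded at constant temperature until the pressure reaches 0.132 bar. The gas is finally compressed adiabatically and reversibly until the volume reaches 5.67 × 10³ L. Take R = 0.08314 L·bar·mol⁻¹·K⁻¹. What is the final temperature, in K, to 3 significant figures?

T constant ⇒ Boyle's law P V = const: T₂ = T₁; V₂ = V₁·(P₁/P₂) = 1.440e+04 L.
Reversible adiabatic, γ = 1.40: T₃ = T₂·(V₂/V₃)^(γ−1) = 365.8 K; P₃ = P₂·(V₂/V₃)^γ = 0.4866 bar.

T₃ ≈ 366 K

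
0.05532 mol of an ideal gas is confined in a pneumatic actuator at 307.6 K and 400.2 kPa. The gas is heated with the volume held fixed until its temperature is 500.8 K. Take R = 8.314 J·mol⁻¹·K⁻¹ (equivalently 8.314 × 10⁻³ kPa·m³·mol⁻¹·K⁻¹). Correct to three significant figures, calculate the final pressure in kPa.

From PV = nRT: V₁ = nRT₁/P₁ = 0.0003535 m³.
V constant ⇒ P ∝ T: V₂ = V₁; P₂ = P₁·(T₂/T₁) = 651.6 kPa.

P₂ ≈ 652 kPa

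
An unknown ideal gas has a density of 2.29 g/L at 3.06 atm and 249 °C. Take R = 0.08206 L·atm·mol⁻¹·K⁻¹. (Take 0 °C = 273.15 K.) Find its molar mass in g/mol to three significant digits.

M ≈ 32.1 g/mol

ρ = PM/(RT) ⇒ M = ρRT/P = (2.29 × 0.08206 × 522.1) / 3.06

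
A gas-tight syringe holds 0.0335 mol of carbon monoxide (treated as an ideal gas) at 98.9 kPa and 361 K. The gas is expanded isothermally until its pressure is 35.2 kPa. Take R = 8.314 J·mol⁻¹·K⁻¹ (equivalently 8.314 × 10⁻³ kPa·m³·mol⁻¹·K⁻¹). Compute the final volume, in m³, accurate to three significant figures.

From PV = nRT: V₁ = nRT₁/P₁ = 0.001017 m³.
T constant ⇒ Boyle's law P V = const: T₂ = T₁; V₂ = V₁·(P₁/P₂) = 0.002856 m³.

V₂ ≈ 0.00286 m³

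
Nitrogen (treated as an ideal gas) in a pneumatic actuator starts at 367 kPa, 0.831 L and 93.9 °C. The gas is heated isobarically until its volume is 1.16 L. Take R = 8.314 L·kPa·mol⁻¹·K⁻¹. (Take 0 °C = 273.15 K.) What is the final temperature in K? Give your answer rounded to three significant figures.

T₂ ≈ 512 K

Convert: T₁ = 367.0 K.
Isobaric, so V/T is constant: P₂ = P₁; T₂ = T₁·(V₂/V₁) = 512.4 K.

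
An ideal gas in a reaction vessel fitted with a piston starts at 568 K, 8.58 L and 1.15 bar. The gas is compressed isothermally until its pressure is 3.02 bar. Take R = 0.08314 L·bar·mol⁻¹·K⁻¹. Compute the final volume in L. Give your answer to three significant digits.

Isothermal, so P V is constant: T₂ = T₁; V₂ = V₁·(P₁/P₂) = 3.267 L.

V₂ ≈ 3.27 L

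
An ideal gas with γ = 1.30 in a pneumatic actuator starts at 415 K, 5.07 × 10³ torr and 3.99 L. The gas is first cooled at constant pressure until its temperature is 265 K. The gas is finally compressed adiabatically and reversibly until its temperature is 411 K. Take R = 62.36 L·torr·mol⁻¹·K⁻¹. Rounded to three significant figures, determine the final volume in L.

P constant ⇒ V ∝ T: P₂ = P₁; V₂ = V₁·(T₂/T₁) = 2.548 L.
Adiabatic (γ = 1.30), T V^(γ−1) and P V^γ constant: P₃ = P₂·(T₃/T₂)^(γ/(γ−1)) = 3.396e+04 torr; V₃ = V₂·(T₂/T₃)^(1/(γ−1)) = 0.5900 L.

V₃ ≈ 0.590 L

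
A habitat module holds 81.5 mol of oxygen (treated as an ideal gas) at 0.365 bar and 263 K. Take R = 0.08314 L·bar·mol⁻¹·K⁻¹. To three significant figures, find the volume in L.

V ≈ 4.88e+03 L

PV = nRT ⇒ V = nRT/P = (81.5 × 0.08314 × 263) / 0.365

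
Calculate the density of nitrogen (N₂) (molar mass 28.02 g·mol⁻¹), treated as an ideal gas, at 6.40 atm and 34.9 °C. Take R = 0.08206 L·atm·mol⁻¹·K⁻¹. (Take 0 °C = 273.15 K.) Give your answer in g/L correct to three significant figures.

ρ = PM/(RT) = (6.40 × 28.02) / (0.08206 × 308.0)

ρ ≈ 7.09 g/L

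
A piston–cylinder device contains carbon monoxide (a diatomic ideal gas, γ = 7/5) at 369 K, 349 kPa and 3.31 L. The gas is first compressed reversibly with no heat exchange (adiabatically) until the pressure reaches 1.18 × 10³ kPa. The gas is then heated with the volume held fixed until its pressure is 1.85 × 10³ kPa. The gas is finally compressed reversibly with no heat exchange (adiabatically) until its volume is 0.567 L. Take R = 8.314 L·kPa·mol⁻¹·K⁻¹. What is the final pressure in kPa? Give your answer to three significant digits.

P₄ ≈ 6.47e+03 kPa

Reversible adiabatic, γ = 7/5: T₂ = T₁·(P₂/P₁)^((γ−1)/γ) = 522.6 K; V₂ = V₁·(P₁/P₂)^(1/γ) = 1.387 L.
V constant ⇒ P ∝ T: V₃ = V₂; T₃ = T₂·(P₃/P₂) = 819.4 K.
Adiabatic (γ = 7/5), T V^(γ−1) and P V^γ constant: T₄ = T₃·(V₃/V₄)^(γ−1) = 1172 K; P₄ = P₃·(V₃/V₄)^γ = 6469 kPa.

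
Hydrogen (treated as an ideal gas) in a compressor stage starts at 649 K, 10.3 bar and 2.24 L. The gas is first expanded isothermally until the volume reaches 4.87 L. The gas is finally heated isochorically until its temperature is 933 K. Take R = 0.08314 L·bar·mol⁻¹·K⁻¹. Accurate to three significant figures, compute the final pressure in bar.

T constant ⇒ Boyle's law P V = const: T₂ = T₁; P₂ = P₁·(V₁/V₂) = 4.738 bar.
V constant ⇒ P ∝ T: V₃ = V₂; P₃ = P₂·(T₃/T₂) = 6.811 bar.

P₃ ≈ 6.81 bar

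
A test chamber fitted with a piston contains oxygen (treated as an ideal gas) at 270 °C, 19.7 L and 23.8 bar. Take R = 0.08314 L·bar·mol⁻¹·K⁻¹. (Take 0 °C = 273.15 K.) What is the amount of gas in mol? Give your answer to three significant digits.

n ≈ 10.4 mol

Convert: T = 543.15 K.
PV = nRT ⇒ n = PV/(RT) = (23.8 × 19.7) / (0.08314 × 543.15)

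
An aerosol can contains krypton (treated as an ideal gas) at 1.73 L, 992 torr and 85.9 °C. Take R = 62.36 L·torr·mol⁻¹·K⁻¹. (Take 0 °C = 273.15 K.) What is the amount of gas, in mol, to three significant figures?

Convert: T = 359.05 K.
PV = nRT ⇒ n = PV/(RT) = (992 × 1.73) / (62.36 × 359.05)

n ≈ 0.0766 mol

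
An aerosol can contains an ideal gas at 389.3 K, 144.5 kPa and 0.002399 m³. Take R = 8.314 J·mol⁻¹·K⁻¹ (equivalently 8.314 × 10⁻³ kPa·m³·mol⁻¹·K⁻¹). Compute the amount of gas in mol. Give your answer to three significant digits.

n ≈ 0.107 mol

PV = nRT ⇒ n = PV/(RT) = (144.5 × 0.002399) / (8.314 × 10⁻³ × 389.3)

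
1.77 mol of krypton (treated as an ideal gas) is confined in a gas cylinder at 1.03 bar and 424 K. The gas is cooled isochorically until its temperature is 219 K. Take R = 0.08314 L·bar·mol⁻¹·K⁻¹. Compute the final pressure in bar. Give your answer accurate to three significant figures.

P₂ ≈ 0.532 bar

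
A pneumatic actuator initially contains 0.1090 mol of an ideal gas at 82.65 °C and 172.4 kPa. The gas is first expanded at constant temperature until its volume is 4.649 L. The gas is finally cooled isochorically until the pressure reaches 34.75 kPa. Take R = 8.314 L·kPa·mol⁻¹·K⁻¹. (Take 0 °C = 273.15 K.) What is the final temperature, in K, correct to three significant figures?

Convert: T₁ = 355.8 K.
From PV = nRT: V₁ = nRT₁/P₁ = 1.870 L.
T constant ⇒ Boyle's law P V = const: T₂ = T₁; P₂ = P₁·(V₁/V₂) = 69.36 kPa.
Isochoric, so P/T is constant: V₃ = V₂; T₃ = T₂·(P₃/P₂) = 178.3 K.

T₃ ≈ 178 K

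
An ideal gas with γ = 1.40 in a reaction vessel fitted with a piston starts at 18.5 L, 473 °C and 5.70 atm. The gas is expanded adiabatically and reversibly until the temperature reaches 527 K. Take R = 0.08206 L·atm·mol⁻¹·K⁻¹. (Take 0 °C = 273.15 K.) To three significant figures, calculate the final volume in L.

V₂ ≈ 44.1 L

Convert: T₁ = 746.1 K.
Adiabatic (γ = 1.40), T V^(γ−1) and P V^γ constant: P₂ = P₁·(T₂/T₁)^(γ/(γ−1)) = 1.688 atm; V₂ = V₁·(T₁/T₂)^(1/(γ−1)) = 44.13 L.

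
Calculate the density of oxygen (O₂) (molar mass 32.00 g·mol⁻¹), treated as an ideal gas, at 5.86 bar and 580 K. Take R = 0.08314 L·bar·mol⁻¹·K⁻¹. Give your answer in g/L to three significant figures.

ρ ≈ 3.89 g/L

ρ = PM/(RT) = (5.86 × 32.00) / (0.08314 × 580.0)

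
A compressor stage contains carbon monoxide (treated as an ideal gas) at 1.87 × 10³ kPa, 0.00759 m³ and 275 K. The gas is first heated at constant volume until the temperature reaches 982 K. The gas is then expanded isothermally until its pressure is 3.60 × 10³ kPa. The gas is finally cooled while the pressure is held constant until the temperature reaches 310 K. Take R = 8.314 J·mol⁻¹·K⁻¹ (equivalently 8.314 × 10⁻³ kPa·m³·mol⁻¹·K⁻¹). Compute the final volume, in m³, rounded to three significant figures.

V₄ ≈ 0.00444 m³

V constant ⇒ P ∝ T: V₂ = V₁; P₂ = P₁·(T₂/T₁) = 6678 kPa.
Isothermal, so P V is constant: T₃ = T₂; V₃ = V₂·(P₂/P₃) = 0.01408 m³.
Isobaric, so V/T is constant: P₄ = P₃; V₄ = V₃·(T₄/T₃) = 0.004444 m³.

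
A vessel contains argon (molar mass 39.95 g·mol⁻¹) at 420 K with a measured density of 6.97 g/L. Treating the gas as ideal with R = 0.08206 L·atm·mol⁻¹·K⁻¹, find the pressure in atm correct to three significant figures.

P ≈ 6.01 atm

ρ = PM/(RT) ⇒ P = ρRT/M = (6.97 × 0.08206 × 420.0) / 39.95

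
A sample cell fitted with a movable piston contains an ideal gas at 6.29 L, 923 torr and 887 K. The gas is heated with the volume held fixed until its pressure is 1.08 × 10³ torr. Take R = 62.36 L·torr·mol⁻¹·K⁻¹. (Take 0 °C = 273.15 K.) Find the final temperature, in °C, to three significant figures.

T₂ ≈ 765 °C

V constant ⇒ P ∝ T: V₂ = V₁; T₂ = T₁·(P₂/P₁) = 1038 K.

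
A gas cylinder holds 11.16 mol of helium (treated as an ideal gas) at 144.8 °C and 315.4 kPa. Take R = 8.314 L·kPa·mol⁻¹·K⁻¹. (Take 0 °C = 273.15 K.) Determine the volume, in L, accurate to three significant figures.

Convert: T = 417.95 K.
PV = nRT ⇒ V = nRT/P = (11.16 × 8.314 × 417.95) / 315.4

V ≈ 123 L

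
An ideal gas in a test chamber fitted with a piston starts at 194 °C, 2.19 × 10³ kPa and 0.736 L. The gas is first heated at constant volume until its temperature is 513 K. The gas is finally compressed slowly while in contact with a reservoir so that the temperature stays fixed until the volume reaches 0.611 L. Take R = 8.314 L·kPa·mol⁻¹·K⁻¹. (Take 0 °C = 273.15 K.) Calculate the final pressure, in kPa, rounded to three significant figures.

P₃ ≈ 2.90e+03 kPa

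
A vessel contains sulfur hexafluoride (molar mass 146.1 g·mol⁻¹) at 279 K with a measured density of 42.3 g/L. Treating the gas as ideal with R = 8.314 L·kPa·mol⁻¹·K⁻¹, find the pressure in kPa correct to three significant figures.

ρ = PM/(RT) ⇒ P = ρRT/M = (42.3 × 8.314 × 279.0) / 146.1

P ≈ 672 kPa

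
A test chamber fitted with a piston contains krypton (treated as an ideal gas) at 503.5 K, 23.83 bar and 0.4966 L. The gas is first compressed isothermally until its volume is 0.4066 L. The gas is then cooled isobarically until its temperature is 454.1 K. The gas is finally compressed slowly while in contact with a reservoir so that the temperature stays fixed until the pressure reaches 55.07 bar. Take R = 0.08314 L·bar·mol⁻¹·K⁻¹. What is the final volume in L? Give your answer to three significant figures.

V₄ ≈ 0.194 L

Isothermal, so P V is constant: T₂ = T₁; P₂ = P₁·(V₁/V₂) = 29.10 bar.
P constant ⇒ V ∝ T: P₃ = P₂; V₃ = V₂·(T₃/T₂) = 0.3667 L.
Isothermal, so P V is constant: T₄ = T₃; V₄ = V₃·(P₃/P₄) = 0.1938 L.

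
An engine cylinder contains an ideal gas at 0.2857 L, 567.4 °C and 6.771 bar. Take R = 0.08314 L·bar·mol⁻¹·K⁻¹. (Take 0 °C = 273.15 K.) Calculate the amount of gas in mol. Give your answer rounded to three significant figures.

n ≈ 0.0277 mol

Convert: T = 840.55 K.
PV = nRT ⇒ n = PV/(RT) = (6.771 × 0.2857) / (0.08314 × 840.55)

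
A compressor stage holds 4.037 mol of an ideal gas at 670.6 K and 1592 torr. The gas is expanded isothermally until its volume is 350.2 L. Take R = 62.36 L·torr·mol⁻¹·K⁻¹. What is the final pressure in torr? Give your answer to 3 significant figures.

P₂ ≈ 482 torr

From PV = nRT: V₁ = nRT₁/P₁ = 106.0 L.
T constant ⇒ Boyle's law P V = const: T₂ = T₁; P₂ = P₁·(V₁/V₂) = 482.1 torr.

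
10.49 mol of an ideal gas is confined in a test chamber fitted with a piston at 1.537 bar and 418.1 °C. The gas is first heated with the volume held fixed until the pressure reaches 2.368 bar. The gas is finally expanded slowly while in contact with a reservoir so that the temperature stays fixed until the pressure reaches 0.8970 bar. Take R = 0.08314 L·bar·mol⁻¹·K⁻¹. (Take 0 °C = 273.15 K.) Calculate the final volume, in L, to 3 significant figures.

Convert: T₁ = 691.2 K.
From PV = nRT: V₁ = nRT₁/P₁ = 392.2 L.
Isochoric, so P/T is constant: V₂ = V₁; T₂ = T₁·(P₂/P₁) = 1065 K.
Isothermal, so P V is constant: T₃ = T₂; V₃ = V₂·(P₂/P₃) = 1035 L.

V₃ ≈ 1.04e+03 L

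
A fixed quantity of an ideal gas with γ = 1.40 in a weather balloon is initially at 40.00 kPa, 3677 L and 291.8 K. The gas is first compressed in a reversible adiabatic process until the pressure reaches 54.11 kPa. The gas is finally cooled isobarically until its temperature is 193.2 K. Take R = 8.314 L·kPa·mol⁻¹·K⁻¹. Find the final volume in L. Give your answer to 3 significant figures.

V₃ ≈ 1.80e+03 L

Adiabatic (γ = 1.40), T V^(γ−1) and P V^γ constant: T₂ = T₁·(P₂/P₁)^((γ−1)/γ) = 318.1 K; V₂ = V₁·(P₁/P₂)^(1/γ) = 2963 L.
Isobaric, so V/T is constant: P₃ = P₂; V₃ = V₂·(T₃/T₂) = 1800 L.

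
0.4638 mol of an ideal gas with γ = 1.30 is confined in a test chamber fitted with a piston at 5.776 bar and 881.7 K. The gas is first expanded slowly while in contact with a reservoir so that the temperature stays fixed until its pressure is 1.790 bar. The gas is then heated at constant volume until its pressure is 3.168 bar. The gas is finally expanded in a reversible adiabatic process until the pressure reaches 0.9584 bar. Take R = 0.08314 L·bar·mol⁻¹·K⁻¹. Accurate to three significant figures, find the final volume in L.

V₄ ≈ 47.6 L

From PV = nRT: V₁ = nRT₁/P₁ = 5.886 L.
Isothermal, so P V is constant: T₂ = T₁; V₂ = V₁·(P₁/P₂) = 18.99 L.
Isochoric, so P/T is constant: V₃ = V₂; T₃ = T₂·(P₃/P₂) = 1560 K.
Adiabatic (γ = 1.30), T V^(γ−1) and P V^γ constant: T₄ = T₃·(P₄/P₃)^((γ−1)/γ) = 1184 K; V₄ = V₃·(P₃/P₄)^(1/γ) = 47.65 L.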